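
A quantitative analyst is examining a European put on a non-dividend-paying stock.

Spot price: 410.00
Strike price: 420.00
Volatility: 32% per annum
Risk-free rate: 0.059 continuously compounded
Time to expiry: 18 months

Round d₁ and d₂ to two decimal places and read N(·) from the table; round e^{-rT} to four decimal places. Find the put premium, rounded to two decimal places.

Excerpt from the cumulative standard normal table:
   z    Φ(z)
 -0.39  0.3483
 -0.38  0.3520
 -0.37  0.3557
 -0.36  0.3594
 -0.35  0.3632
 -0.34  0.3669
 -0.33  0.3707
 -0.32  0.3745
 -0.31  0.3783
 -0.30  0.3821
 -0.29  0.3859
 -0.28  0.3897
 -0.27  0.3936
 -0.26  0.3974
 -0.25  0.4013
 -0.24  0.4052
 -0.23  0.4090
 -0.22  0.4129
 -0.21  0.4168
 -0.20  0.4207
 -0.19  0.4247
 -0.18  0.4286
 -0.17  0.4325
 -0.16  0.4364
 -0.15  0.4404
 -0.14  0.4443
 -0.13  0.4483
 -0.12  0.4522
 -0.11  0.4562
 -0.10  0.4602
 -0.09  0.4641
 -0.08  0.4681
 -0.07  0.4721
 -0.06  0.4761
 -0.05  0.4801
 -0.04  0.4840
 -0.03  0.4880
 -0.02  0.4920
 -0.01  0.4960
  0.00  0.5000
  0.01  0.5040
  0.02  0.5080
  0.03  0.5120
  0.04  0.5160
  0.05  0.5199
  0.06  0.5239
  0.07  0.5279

T = 1.5;  σ√T = 0.3919
d₁ = [ln(410/420) + (0.059 + 0.32²/2)·1.5] / 0.3919 = [-0.0241 + 0.1653] / 0.3919 = 0.3603 → 0.36
d₂ = d₁ − σ√T = 0.3603 − 0.3919 = -0.0316 → -0.03
exp(−rT) = exp(−0.059·1.5) = 0.9153
P = 420·0.9153·N(0.03) − 410·N(-0.36) = 420·0.9153·0.5120 − 410·0.3594 = 196.8261 − 147.3540 = 49.4721

49.47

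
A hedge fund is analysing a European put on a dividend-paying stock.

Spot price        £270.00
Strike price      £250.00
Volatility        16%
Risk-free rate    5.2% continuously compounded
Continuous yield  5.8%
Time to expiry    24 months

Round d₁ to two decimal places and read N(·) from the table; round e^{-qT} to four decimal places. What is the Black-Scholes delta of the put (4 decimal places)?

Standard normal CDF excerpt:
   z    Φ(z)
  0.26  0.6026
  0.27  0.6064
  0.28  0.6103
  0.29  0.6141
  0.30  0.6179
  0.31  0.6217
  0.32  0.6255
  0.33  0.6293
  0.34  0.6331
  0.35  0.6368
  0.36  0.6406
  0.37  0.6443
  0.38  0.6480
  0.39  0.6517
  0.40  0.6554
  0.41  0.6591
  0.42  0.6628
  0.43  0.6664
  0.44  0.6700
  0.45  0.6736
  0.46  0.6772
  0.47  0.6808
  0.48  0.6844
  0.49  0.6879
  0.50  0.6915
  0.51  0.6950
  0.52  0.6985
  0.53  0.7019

-0.3069

T = 2;  σ√T = 0.2263
ln(S/K) + (r − q + σ²/2)T = ln(270/250) + (0.052 − 0.058 + 0.16²/2)·2 = 0.0770 + 0.0136 = 0.0906
d₁ = 0.0906 / 0.2263 = 0.4002 → 0.40
N(d₁) = N(0.40) = 0.6554
Δ_put = exp(−qT)·(N(d₁) − 1) = 0.8905·(0.6554 − 1) = -0.3069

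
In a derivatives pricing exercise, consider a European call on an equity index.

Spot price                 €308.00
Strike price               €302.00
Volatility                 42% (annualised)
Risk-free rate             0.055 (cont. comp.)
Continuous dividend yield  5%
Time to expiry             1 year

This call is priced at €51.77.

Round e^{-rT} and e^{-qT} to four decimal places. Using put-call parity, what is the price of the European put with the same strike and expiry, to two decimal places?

€44.64

e^(−qT) = e^(−0.05·1) = 0.9512;  e^(−rT) = e^(−0.055·1) = 0.9465
Put-call parity: C − P = S·e^(−qT) − K·e^(−rT) = 308·0.9512 − 302·0.9465 = 292.9696 − 285.8430 = 7.1266
P = C − (C − P) = 51.77 − (7.1266) = 44.6434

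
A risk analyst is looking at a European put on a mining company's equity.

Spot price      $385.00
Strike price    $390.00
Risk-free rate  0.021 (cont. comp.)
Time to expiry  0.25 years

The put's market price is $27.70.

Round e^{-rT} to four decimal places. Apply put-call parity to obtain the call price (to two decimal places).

$24.73

exp(−rT) = exp(−0.021·0.25) = 0.9948
Put-call parity: C − P = S − K·e^(−rT) = 385 − 390·0.9948 = 385 − 387.9720 = -2.9720
C = P + (C − P) = 27.70 + (-2.9720) = 24.7280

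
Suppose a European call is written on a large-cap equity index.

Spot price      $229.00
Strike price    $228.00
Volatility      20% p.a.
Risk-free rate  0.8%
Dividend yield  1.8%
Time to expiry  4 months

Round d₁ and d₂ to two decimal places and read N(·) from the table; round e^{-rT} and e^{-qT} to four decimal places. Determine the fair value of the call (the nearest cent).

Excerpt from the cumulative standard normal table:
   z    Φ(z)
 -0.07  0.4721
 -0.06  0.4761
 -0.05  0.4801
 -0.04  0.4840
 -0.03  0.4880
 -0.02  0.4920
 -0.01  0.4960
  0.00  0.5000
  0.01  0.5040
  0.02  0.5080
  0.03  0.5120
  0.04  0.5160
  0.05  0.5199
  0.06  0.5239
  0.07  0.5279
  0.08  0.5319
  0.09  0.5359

σ√T = 0.2·√0.3333 = 0.1155
d₁ = [ln(229/228) + (0.008 − 0.018 + 0.2²/2)·0.3333] / 0.1155 = [0.0044 + 0.0033] / 0.1155 = 0.0668 which rounds to 0.07
d₂ = d₁ − σ√T = 0.0668 − 0.1155 = -0.0487 which rounds to -0.05
e^(−qT) = e^(−0.018·0.3333) = 0.9940;  e^(−rT) = e^(−0.008·0.3333) = 0.9973
C = 229·0.9940·N(0.07) − 228·0.9973·N(-0.05) = 229·0.9940·0.5279 − 228·0.9973·0.4801 = 120.1638 − 109.1673 = 10.9965

$11.00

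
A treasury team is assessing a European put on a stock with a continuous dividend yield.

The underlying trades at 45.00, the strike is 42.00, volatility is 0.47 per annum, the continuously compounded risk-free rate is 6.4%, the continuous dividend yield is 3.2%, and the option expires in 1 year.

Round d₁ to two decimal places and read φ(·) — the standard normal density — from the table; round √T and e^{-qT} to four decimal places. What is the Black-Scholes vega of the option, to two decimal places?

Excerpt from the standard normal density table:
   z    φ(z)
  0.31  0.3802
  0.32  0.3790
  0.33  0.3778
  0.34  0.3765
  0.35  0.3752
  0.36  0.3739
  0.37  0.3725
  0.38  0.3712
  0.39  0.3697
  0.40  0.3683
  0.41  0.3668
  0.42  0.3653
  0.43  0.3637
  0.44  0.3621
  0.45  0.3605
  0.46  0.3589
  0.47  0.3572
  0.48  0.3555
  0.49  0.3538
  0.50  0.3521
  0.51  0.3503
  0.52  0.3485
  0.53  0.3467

T = 1;  σ√T = 0.4700
d₁ = [ln(45/42) + (0.064 − 0.032 + 0.47²/2)·1] / 0.4700 = [0.0690 + 0.1424] / 0.4700 = 0.4499 ⇒ 0.45
√T = √1 = 1.0000
φ(d₁) = φ(0.45) = 0.3605
e^(−qT) = e^(−0.032·1) = 0.9685
vega = S·e^(−qT)·φ(d₁)·√T = 45·0.9685·0.3605·1.0000 = 15.7115
(The call has the same vega.)

15.71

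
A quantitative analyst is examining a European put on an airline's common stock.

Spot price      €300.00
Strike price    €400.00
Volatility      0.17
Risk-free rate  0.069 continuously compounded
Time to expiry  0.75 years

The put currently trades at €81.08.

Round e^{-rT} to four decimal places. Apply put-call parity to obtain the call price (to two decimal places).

exp(−rT) = exp(−0.069·0.75) = 0.9496
Put-call parity: C − P = S − K·e^(−rT) = 300 − 400·0.9496 = 300 − 379.8400 = -79.8400
C = P + (C − P) = 81.08 + (-79.8400) = 1.2400

€1.24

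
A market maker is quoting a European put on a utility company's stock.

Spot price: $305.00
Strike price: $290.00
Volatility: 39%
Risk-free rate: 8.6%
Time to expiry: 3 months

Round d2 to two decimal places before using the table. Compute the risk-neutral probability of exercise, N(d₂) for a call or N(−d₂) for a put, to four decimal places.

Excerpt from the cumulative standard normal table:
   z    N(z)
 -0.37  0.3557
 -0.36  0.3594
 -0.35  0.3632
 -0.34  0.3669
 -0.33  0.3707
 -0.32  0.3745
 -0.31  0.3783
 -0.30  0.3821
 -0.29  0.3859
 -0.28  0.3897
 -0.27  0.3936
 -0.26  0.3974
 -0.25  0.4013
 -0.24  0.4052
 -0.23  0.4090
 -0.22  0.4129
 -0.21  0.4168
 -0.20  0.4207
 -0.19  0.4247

σ√T = 0.39 × 0.5000 = 0.1950
d₁ = [ln(305/290) + (0.086 + 0.39²/2)·0.25] / 0.1950 = [0.0504 + 0.0405] / 0.1950 = 0.4664 ≈ 0.47
d₂ = d₁ − σ√T = 0.4664 − 0.1950 = 0.2714 ≈ 0.27
Pr(exercise) under Q = N(−d₂) = N(-0.27) = 0.3936

0.3936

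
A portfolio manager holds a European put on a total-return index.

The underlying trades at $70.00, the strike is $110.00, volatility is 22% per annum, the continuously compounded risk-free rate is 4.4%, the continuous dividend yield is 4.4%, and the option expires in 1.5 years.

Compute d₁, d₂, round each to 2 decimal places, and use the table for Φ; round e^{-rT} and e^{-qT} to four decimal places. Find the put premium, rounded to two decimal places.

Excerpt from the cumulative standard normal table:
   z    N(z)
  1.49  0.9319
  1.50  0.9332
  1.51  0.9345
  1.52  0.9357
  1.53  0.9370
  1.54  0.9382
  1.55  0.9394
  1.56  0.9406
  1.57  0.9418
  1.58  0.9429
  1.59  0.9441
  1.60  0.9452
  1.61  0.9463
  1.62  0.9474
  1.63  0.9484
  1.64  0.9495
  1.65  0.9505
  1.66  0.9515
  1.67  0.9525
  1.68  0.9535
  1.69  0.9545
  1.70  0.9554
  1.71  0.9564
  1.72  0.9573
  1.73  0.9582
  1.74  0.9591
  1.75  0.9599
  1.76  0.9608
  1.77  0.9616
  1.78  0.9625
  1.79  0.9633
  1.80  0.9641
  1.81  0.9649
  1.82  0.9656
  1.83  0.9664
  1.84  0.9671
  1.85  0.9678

T = 1.5;  σ√T = 0.2694
d₁ = [ln(70/110) + (0.044 − 0.044 + 0.22²/2)·1.5] / 0.2694 = [-0.4520 + 0.0363] / 0.2694 = -1.5428 which rounds to -1.54
d₂ = d₁ − σ√T = -1.5428 − 0.2694 = -1.8122 which rounds to -1.81
e^(−qT) = e^(−0.044·1.5) = 0.9361;  e^(−rT) = e^(−0.044·1.5) = 0.9361
P = 110·0.9361·N(1.81) − 70·0.9361·N(1.54) = 110·0.9361·0.9649 − 70·0.9361·0.9382 = 99.3567 − 61.4774 = 37.8793

$37.88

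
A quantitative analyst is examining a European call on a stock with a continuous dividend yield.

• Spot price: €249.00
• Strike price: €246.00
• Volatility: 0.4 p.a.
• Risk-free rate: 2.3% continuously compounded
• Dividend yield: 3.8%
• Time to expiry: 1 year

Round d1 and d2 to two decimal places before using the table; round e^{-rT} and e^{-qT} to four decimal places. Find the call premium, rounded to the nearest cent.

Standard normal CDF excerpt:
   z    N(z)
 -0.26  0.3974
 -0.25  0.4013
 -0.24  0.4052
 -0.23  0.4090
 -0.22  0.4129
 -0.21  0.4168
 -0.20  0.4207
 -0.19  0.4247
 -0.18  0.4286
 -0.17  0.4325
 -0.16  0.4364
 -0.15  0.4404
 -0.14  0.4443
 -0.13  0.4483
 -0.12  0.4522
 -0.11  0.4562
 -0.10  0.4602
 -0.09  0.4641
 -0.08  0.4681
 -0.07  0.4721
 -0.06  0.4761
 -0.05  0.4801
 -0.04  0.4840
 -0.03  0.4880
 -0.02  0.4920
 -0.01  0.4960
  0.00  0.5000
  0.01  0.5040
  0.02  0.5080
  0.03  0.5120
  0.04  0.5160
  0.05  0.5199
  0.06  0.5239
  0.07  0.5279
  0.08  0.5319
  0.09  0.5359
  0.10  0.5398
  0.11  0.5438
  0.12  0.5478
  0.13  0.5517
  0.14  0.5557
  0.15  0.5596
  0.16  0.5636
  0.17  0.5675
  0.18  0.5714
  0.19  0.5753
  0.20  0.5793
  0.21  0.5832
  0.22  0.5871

€37.70

T = 1;  σ√T = 0.4000
d₁ = [ln(249/246) + (0.023 − 0.038 + ½·0.4²)·1] / (σ√T) = (0.0121 + 0.0650) / 0.4000 = 0.1928 ⇒ 0.19
d₂ = 0.1928 − 0.4000 = -0.2072 ⇒ -0.21
exp(−qT) = exp(−0.038·1) = 0.9627;  exp(−rT) = exp(−0.023·1) = 0.9773
C = 249·0.9627·N(0.19) − 246·0.9773·N(-0.21) = 249·0.9627·0.5753 − 246·0.9773·0.4168 = 137.9065 − 100.2053 = 37.7012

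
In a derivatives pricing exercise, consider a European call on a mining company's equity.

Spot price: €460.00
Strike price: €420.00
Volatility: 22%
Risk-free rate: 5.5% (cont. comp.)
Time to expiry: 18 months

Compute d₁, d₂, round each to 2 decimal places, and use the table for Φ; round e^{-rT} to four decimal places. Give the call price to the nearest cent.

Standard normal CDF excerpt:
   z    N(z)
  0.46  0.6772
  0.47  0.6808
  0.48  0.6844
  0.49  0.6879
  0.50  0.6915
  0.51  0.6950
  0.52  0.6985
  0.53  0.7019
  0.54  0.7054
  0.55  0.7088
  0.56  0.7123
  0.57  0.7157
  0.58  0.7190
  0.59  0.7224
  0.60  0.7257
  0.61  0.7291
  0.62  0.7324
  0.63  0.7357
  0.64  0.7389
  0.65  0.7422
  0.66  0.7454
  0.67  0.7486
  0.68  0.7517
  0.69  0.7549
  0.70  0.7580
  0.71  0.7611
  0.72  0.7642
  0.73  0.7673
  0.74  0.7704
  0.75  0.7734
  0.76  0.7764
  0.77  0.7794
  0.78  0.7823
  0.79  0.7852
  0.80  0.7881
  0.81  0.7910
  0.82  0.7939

σ√T = 0.22 × 1.2247 = 0.2694
d₁ = [ln(460/420) + (0.055 + 0.22²/2)·1.5] / 0.2694 = [0.0910 + 0.1188] / 0.2694 = 0.7785 which rounds to 0.78
d₂ = d₁ − σ√T = 0.7785 − 0.2694 = 0.5091 which rounds to 0.51
exp(−rT) = exp(−0.055·1.5) = 0.9208
N(d₁) = N(0.78) = 0.7823;  N(d₂) = N(0.51) = 0.6950
C = 460·0.7823 − 420·0.9208·0.6950 = 359.8580 − 268.7815 = 91.0765

€91.08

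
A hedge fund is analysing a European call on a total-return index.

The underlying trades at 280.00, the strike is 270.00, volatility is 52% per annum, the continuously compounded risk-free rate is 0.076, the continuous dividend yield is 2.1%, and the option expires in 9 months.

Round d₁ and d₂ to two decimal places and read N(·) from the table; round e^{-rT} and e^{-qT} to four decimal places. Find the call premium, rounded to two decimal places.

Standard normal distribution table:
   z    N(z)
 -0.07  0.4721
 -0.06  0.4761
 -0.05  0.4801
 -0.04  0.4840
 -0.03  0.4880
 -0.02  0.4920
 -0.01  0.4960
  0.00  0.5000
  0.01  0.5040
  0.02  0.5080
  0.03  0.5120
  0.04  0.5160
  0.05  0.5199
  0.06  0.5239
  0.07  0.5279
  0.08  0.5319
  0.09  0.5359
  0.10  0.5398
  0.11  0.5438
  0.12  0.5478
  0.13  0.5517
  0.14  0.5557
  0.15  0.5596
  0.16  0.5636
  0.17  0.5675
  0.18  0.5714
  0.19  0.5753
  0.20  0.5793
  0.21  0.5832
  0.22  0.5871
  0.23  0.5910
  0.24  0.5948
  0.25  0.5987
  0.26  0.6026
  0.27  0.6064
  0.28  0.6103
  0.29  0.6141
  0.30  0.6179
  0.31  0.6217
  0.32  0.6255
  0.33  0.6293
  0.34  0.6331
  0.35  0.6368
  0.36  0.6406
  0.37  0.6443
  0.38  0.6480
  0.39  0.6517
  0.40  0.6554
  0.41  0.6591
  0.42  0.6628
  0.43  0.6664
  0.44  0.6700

58.20

σ√T = 0.52·√0.75 = 0.4503
d₁ = [ln(280/270) + (0.076 − 0.021 + 0.52²/2)·0.75] / 0.4503 = [0.0364 + 0.1426] / 0.4503 = 0.3975 ≈ 0.40
d₂ = d₁ − σ√T = 0.3975 − 0.4503 = -0.0528 ≈ -0.05
e^(−qT) = e^(−0.021·0.75) = 0.9844;  e^(−rT) = e^(−0.076·0.75) = 0.9446
N(d₁) = N(0.40) = 0.6554;  N(d₂) = N(-0.05) = 0.4801
C = 280·0.9844·0.6554 − 270·0.9446·0.4801 = 180.6492 − 122.4457 = 58.2035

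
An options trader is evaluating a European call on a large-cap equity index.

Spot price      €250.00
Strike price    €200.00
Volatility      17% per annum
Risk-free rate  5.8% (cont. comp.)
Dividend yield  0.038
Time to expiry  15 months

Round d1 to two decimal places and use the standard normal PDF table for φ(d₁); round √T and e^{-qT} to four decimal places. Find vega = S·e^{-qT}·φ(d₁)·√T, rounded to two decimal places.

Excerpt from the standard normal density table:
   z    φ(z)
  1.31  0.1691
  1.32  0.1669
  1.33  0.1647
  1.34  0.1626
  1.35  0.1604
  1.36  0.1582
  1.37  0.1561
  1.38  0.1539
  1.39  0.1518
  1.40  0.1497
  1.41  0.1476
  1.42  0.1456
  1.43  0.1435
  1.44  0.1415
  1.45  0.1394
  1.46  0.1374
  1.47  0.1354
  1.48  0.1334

39.90

σ√T = 0.17·√1.25 = 0.1901
d₁ = [ln(250/200) + (0.058 − 0.038 + ½·0.17²)·1.25] / (σ√T) = (0.2231 + 0.0431) / 0.1901 = 1.4006 ⇒ 1.40
√T = √1.25 = 1.1180
φ(d₁) = φ(1.40) = 0.1497
exp(−qT) = exp(−0.038·1.25) = 0.9536
vega = S·exp(−qT)·φ(d₁)·√T = 250·0.9536·0.1497·1.1180 = 39.8997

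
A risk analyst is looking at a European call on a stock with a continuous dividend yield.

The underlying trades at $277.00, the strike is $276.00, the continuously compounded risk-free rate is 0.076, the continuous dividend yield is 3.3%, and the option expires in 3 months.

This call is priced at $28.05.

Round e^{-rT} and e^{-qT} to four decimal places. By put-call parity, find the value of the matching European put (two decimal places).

$24.13

exp(−qT) = exp(−0.033·0.25) = 0.9918;  exp(−rT) = exp(−0.076·0.25) = 0.9812
Put-call parity: C − P = S·e^(−qT) − K·e^(−rT) = 277·0.9918 − 276·0.9812 = 274.7286 − 270.8112 = 3.9174
P = C − (C − P) = 28.05 − (3.9174) = 24.1326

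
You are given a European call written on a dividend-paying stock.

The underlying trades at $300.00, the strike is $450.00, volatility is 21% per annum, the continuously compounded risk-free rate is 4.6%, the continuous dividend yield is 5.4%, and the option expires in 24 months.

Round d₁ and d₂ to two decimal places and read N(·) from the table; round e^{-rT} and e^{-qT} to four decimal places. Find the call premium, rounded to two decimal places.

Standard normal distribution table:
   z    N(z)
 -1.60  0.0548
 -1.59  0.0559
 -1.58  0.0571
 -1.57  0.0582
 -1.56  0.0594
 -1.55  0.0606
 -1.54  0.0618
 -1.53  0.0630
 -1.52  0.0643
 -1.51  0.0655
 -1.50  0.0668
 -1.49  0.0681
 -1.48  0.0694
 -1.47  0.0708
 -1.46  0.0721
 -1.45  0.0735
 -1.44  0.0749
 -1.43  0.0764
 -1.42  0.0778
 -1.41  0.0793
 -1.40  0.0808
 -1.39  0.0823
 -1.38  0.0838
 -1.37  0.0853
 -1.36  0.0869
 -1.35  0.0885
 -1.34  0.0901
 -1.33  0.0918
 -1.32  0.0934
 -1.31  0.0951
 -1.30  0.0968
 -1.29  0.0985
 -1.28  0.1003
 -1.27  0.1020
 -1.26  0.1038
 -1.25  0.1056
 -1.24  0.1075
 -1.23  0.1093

$3.58

T = 2;  σ√T = 0.2970
d₁ = [ln(300/450) + (0.046 − 0.054 + ½·0.21²)·2] / (σ√T) = (-0.4055 + 0.0281) / 0.2970 = -1.2707 ⇒ -1.27
d₂ = -1.2707 − 0.2970 = -1.5676 ⇒ -1.57
e^(−qT) = e^(−0.054·2) = 0.8976;  e^(−rT) = e^(−0.046·2) = 0.9121
C = 300·0.8976·N(-1.27) − 450·0.9121·N(-1.57) = 300·0.8976·0.1020 − 450·0.9121·0.0582 = 27.4666 − 23.8879 = 3.5787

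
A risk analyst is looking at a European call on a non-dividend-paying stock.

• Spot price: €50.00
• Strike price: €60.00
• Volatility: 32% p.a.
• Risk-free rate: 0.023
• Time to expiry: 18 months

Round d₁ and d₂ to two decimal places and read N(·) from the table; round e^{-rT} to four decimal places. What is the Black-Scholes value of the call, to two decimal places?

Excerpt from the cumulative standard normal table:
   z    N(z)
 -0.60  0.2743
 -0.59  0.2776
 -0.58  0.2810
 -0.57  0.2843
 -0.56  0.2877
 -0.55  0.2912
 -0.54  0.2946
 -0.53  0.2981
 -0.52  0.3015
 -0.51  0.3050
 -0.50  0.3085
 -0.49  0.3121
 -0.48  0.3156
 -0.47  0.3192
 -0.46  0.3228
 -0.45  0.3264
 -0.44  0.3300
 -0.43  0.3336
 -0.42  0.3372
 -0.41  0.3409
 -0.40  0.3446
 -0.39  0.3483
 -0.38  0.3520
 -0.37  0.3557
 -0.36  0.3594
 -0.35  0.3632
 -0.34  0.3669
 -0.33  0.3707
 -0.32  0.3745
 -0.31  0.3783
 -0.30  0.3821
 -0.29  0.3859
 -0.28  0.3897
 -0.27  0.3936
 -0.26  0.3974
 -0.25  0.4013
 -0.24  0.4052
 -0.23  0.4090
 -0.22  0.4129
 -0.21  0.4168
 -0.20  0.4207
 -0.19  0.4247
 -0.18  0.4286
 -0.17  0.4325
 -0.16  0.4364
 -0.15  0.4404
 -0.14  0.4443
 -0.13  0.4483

€4.95

T = 1.5;  σ√T = 0.3919
ln(S/K) + (r + σ²/2)T = ln(50/60) + (0.023 + 0.32²/2)·1.5 = -0.1823 + 0.1113 = -0.0710
d₁ = -0.0710 / 0.3919 = -0.1812 which rounds to -0.18
d₂ = d₁ − σ√T = -0.1812 − 0.3919 = -0.5731 which rounds to -0.57
exp(−rT) = exp(−0.023·1.5) = 0.9661
C = 50·N(-0.18) − 60·0.9661·N(-0.57) = 50·0.4286 − 60·0.9661·0.2843 = 21.4300 − 16.4797 = 4.9503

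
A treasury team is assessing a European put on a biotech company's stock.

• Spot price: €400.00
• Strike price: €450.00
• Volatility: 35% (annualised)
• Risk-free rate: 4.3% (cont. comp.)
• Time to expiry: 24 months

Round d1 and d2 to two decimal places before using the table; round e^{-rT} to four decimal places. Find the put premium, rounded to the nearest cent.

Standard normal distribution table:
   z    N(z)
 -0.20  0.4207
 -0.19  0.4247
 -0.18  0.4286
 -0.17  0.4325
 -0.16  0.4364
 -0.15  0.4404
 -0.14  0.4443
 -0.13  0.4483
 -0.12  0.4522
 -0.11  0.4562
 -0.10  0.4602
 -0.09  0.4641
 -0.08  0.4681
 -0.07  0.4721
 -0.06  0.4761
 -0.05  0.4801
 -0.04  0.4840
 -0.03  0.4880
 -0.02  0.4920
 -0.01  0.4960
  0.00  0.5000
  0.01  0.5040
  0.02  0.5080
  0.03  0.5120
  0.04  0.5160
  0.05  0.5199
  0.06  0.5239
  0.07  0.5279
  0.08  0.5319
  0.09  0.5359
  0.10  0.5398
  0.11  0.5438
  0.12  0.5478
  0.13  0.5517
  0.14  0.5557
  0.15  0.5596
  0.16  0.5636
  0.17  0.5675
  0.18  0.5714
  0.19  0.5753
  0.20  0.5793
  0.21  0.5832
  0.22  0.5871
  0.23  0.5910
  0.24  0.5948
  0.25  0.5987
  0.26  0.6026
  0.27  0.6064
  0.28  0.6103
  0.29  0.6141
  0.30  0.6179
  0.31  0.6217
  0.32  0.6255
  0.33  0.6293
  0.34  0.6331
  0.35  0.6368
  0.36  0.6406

σ√T = 0.35·√2 = 0.4950
d₁ = [ln(400/450) + (0.043 + 0.35²/2)·2] / 0.4950 = [-0.1178 + 0.2085] / 0.4950 = 0.1833 → 0.18
d₂ = d₁ − σ√T = 0.1833 − 0.4950 = -0.3117 → -0.31
exp(−rT) = exp(−0.043·2) = 0.9176
N(−d₂) = N(0.31) = 0.6217;  N(−d₁) = N(-0.18) = 0.4286
P = 450·0.9176·0.6217 − 400·0.4286 = 256.7124 − 171.4400 = 85.2724

€85.27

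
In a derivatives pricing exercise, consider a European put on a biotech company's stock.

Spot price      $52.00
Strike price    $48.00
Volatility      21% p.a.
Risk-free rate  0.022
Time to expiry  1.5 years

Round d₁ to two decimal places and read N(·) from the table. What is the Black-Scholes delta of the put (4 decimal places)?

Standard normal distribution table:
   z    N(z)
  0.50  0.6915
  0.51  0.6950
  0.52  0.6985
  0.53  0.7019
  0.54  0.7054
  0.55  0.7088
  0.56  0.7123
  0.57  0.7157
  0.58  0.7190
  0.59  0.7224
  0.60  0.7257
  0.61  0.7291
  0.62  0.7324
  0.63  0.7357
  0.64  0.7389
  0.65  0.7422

-0.2843

σ√T = 0.21·√1.5 = 0.2572
d₁ = [ln(52/48) + (0.022 + 0.21²/2)·1.5] / 0.2572 = [0.0800 + 0.0661] / 0.2572 = 0.5681 ⇒ 0.57
N(d₁) = N(0.57) = 0.7157
Δ_put = N(d₁) − 1 = 0.7157 − 1 = -0.2843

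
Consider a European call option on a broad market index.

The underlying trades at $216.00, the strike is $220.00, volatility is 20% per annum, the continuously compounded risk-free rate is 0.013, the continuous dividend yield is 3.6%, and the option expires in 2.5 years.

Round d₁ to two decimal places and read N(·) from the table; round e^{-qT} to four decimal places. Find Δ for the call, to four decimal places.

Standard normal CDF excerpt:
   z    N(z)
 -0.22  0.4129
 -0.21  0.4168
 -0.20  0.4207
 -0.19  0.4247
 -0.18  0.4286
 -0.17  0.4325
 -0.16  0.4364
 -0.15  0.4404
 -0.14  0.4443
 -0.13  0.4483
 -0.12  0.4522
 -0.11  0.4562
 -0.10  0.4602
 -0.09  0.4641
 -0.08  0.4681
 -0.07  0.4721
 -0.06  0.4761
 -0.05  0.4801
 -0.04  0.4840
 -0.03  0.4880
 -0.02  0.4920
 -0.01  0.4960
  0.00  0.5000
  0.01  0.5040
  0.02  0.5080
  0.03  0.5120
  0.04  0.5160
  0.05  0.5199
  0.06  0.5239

T = 2.5;  σ√T = 0.3162
d₁ = [ln(216/220) + (0.013 − 0.036 + 0.2²/2)·2.5] / 0.3162 = [-0.0183 − 0.0075] / 0.3162 = -0.0817 ≈ -0.08
N(d₁) = N(-0.08) = 0.4681
Δ_call = e^(−qT)·N(d₁) = 0.9139·0.4681 = 0.4278

0.4278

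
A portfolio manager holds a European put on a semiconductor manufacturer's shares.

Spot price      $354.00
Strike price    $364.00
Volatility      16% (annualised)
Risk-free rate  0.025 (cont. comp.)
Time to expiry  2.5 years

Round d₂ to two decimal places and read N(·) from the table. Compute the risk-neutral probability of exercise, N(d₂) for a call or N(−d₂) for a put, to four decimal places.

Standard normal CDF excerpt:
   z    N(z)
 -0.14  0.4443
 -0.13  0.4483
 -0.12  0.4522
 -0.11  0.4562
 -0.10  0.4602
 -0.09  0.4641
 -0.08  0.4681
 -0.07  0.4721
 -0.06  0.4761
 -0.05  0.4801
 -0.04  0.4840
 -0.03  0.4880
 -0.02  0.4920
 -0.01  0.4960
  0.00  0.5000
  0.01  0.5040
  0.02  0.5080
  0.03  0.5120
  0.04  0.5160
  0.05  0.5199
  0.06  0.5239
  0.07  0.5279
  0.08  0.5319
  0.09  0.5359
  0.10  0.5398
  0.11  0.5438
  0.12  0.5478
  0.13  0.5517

σ√T = 0.16·√2.5 = 0.2530
d₁ = [ln(354/364) + (0.025 + 0.16²/2)·2.5] / 0.2530 = [-0.0279 + 0.0945] / 0.2530 = 0.2634 ⇒ 0.26
d₂ = d₁ − σ√T = 0.2634 − 0.2530 = 0.0104 ⇒ 0.01
Pr(exercise) under Q = N(−d₂) = N(-0.01) = 0.4960

0.4960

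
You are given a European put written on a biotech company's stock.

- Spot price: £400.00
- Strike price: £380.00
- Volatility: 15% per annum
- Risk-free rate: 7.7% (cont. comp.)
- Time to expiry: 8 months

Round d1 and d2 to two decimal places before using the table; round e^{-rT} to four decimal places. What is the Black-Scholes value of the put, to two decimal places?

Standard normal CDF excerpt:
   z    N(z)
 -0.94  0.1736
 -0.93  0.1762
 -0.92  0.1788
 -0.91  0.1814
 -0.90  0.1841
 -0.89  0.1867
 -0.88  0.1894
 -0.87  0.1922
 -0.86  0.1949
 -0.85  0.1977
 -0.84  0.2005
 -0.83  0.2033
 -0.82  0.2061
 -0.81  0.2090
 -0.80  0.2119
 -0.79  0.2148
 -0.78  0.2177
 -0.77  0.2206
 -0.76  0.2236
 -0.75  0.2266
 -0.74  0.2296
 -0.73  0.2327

σ√T = 0.15·√0.6667 = 0.1225
d₁ = [ln(400/380) + (0.077 + 0.15²/2)·0.6667] / 0.1225 = [0.0513 + 0.0588] / 0.1225 = 0.8992 → 0.90
d₂ = d₁ − σ√T = 0.8992 − 0.1225 = 0.7767 → 0.78
e^(−rT) = e^(−0.077·0.6667) = 0.9500
N(−d₂) = N(-0.78) = 0.2177;  N(−d₁) = N(-0.90) = 0.1841
P = 380·0.9500·0.2177 − 400·0.1841 = 78.5897 − 73.6400 = 4.9497

£4.95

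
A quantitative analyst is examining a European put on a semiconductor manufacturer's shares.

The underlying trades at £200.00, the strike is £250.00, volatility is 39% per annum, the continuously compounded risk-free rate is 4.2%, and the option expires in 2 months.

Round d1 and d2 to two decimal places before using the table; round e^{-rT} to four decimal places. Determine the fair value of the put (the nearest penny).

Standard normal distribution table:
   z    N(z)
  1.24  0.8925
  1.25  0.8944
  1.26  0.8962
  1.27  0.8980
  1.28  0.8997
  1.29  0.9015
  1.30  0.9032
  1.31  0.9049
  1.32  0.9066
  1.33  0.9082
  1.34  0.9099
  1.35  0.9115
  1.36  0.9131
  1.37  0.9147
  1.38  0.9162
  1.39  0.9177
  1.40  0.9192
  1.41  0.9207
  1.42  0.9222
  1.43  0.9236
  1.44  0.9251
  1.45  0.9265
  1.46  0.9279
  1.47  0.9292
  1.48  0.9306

σ√T = 0.39 × 0.4082 = 0.1592
ln(S/K) + (r + σ²/2)T = ln(200/250) + (0.042 + 0.39²/2)·0.1667 = -0.2231 + 0.0197 = -0.2035
d₁ = -0.2035 / 0.1592 = -1.2779 which rounds to -1.28
d₂ = d₁ − σ√T = -1.2779 − 0.1592 = -1.4372 which rounds to -1.44
exp(−rT) = exp(−0.042·0.1667) = 0.9930
P = 250·0.9930·N(1.44) − 200·N(1.28) = 250·0.9930·0.9251 − 200·0.8997 = 229.6561 − 179.9400 = 49.7161

£49.72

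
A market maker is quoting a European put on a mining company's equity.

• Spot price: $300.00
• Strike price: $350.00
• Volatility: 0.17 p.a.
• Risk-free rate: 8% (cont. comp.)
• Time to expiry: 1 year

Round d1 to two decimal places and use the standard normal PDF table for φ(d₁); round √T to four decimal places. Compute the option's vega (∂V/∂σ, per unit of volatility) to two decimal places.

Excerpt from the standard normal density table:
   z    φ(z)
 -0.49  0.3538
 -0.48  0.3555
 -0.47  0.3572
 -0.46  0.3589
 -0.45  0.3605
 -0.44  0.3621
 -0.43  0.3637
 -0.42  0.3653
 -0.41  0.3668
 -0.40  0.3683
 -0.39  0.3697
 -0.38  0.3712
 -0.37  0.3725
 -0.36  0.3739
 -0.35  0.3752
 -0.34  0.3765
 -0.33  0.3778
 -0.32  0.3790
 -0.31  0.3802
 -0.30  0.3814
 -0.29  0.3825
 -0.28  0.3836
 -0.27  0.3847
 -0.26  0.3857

112.56

σ√T = 0.17 × 1.0000 = 0.1700
d₁ = [ln(300/350) + (0.08 + 0.17²/2)·1] / 0.1700 = [-0.1542 + 0.0945] / 0.1700 = -0.3512 ⇒ -0.35
√T = √1 = 1.0000
φ(d₁) = φ(-0.35) = 0.3752
vega = S·φ(d₁)·√T = 300·0.3752·1.0000 = 112.5600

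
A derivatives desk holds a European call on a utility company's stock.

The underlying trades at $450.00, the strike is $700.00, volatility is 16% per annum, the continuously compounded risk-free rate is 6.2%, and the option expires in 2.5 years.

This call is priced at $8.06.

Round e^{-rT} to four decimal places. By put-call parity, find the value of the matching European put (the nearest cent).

e^(−rT) = e^(−0.062·2.5) = 0.8564
Put-call parity: C − P = S − K·e^(−rT) = 450 − 700·0.8564 = 450 − 599.4800 = -149.4800
P = C − (C − P) = 8.06 − (-149.4800) = 157.5400

$157.54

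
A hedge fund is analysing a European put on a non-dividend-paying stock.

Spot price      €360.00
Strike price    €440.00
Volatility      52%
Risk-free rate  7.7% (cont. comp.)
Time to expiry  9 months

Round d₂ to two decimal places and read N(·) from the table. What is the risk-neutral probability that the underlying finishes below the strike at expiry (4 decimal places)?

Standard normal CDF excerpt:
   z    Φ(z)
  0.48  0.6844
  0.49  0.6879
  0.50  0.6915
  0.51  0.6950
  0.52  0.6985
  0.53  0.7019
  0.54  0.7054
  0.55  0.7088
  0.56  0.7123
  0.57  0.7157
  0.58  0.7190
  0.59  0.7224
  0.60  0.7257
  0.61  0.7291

T = 0.75;  σ√T = 0.4503
d₁ = [ln(360/440) + (0.077 + ½·0.52²)·0.75] / (σ√T) = (-0.2007 + 0.1592) / 0.4503 = -0.0922 → -0.09
d₂ = -0.0922 − 0.4503 = -0.5425 → -0.54
Risk-neutral Pr[S_T < K] = N(−d₂) = N(0.54) = 0.7054

0.7054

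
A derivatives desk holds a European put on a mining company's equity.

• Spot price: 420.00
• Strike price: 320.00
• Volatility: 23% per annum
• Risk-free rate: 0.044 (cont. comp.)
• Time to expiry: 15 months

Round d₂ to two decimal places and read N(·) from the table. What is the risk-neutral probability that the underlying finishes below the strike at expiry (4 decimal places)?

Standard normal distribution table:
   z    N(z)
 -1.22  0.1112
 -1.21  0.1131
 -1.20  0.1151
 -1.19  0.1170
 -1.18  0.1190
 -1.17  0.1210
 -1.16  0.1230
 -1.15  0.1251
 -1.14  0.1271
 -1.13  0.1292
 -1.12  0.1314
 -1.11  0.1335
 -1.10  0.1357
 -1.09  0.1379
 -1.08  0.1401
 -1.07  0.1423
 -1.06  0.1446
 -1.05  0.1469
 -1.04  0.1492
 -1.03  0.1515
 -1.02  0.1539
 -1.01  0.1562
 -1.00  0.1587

0.1271

σ√T = 0.23 × 1.1180 = 0.2571
ln(S/K) + (r + σ²/2)T = ln(420/320) + (0.044 + 0.23²/2)·1.25 = 0.2719 + 0.0881 = 0.3600
d₁ = 0.3600 / 0.2571 = 1.4000 which rounds to 1.40
d₂ = d₁ − σ√T = 1.4000 − 0.2571 = 1.1428 which rounds to 1.14
Risk-neutral Pr[S_T < K] = N(−d₂) = N(-1.14) = 0.1271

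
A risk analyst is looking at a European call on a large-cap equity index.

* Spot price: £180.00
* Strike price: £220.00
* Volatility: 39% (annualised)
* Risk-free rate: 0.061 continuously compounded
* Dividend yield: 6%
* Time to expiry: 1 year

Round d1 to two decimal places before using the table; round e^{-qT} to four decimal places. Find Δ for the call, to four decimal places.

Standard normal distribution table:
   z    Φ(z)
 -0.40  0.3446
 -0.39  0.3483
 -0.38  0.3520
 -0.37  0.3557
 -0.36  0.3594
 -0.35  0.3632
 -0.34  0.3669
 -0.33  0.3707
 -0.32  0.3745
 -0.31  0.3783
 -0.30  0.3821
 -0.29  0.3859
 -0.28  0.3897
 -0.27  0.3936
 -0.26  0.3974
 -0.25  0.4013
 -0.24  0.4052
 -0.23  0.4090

σ√T = 0.39·√1 = 0.3900
d₁ = [ln(180/220) + (0.061 − 0.06 + 0.39²/2)·1] / 0.3900 = [-0.2007 + 0.0771] / 0.3900 = -0.3170 → -0.32
N(d₁) = N(-0.32) = 0.3745
Δ_call = exp(−qT)·N(d₁) = 0.9418·0.3745 = 0.3527

0.3527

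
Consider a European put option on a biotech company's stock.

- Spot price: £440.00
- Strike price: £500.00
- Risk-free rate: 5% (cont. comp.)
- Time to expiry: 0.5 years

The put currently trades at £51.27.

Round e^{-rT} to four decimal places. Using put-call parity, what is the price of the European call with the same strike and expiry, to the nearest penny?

£3.62

exp(−rT) = exp(−0.05·0.5) = 0.9753
Put-call parity: C − P = S − K·e^(−rT) = 440 − 500·0.9753 = 440 − 487.6500 = -47.6500
C = P + (C − P) = 51.27 + (-47.6500) = 3.6200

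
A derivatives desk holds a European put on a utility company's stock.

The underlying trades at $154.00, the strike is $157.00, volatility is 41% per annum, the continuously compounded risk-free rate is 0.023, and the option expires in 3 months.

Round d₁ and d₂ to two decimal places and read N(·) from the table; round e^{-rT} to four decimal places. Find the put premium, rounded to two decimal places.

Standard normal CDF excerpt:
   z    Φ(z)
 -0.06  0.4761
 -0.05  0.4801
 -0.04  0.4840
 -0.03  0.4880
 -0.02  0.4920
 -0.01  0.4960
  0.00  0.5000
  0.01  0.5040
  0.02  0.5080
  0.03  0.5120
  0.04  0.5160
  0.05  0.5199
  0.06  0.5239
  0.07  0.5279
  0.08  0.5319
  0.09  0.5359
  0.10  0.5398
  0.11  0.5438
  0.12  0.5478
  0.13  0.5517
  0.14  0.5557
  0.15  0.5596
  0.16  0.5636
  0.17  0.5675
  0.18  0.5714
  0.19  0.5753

$14.05

σ√T = 0.41·√0.25 = 0.2050
ln(S/K) + (r + σ²/2)T = ln(154/157) + (0.023 + 0.41²/2)·0.25 = -0.0193 + 0.0268 = 0.0075
d₁ = 0.0075 / 0.2050 = 0.0364 ⇒ 0.04
d₂ = d₁ − σ√T = 0.0364 − 0.2050 = -0.1686 ⇒ -0.17
exp(−rT) = exp(−0.023·0.25) = 0.9943
P = 157·0.9943·N(0.17) − 154·N(-0.04) = 157·0.9943·0.5675 − 154·0.4840 = 88.5896 − 74.5360 = 14.0536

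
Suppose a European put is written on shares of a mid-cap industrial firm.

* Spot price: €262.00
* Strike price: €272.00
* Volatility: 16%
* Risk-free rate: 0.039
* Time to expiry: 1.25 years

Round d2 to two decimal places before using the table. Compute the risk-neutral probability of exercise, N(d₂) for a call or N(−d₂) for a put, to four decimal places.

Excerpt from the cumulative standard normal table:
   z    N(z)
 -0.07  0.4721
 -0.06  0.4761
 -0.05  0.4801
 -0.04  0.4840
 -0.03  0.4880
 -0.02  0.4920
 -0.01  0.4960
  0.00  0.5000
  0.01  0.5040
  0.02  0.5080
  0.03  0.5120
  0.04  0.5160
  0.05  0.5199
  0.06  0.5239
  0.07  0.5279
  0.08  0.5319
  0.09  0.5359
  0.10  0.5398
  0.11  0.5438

0.5120

T = 1.25;  σ√T = 0.1789
d₁ = [ln(262/272) + (0.039 + 0.16²/2)·1.25] / 0.1789 = [-0.0375 + 0.0648] / 0.1789 = 0.1526 ≈ 0.15
d₂ = d₁ − σ√T = 0.1526 − 0.1789 = -0.0263 ≈ -0.03
Pr(exercise) under Q = N(−d₂) = N(0.03) = 0.5120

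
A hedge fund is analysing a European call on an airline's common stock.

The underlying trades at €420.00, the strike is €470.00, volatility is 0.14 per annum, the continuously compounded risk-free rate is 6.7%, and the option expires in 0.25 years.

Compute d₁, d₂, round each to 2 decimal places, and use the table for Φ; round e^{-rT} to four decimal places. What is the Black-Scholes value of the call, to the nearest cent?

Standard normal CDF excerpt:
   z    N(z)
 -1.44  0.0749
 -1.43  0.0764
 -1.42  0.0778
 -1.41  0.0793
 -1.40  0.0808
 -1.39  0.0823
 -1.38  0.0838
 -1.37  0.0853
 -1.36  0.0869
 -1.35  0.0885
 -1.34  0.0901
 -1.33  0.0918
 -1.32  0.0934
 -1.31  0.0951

σ√T = 0.14·√0.25 = 0.0700
ln(S/K) + (r + σ²/2)T = ln(420/470) + (0.067 + 0.14²/2)·0.25 = -0.1125 + 0.0192 = -0.0933
d₁ = -0.0933 / 0.0700 = -1.3325 ⇒ -1.33
d₂ = d₁ − σ√T = -1.3325 − 0.0700 = -1.4025 ⇒ -1.40
exp(−rT) = exp(−0.067·0.25) = 0.9834
N(d₁) = N(-1.33) = 0.0918;  N(d₂) = N(-1.40) = 0.0808
C = 420·0.0918 − 470·0.9834·0.0808 = 38.5560 − 37.3456 = 1.2104

€1.21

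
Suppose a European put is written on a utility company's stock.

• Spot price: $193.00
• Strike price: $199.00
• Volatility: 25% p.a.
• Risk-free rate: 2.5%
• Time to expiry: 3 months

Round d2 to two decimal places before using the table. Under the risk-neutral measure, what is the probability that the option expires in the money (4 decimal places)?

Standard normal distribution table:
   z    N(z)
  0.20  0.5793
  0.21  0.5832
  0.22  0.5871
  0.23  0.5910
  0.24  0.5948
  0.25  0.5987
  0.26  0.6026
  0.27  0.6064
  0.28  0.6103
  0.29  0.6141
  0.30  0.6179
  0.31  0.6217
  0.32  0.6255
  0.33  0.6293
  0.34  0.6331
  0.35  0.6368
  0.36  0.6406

0.6026

σ√T = 0.25·√0.25 = 0.1250
ln(S/K) + (r + σ²/2)T = ln(193/199) + (0.025 + 0.25²/2)·0.25 = -0.0306 + 0.0141 = -0.0166
d₁ = -0.0166 / 0.1250 = -0.1324 ≈ -0.13
d₂ = d₁ − σ√T = -0.1324 − 0.1250 = -0.2574 ≈ -0.26
Risk-neutral Pr[S_T < K] = N(−d₂) = N(0.26) = 0.6026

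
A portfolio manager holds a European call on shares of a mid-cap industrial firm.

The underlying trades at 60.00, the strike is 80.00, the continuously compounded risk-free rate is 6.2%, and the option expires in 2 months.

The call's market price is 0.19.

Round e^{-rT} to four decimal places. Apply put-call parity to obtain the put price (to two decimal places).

exp(−rT) = exp(−0.062·0.1667) = 0.9897
Put-call parity: C − P = S − K·e^(−rT) = 60 − 80·0.9897 = 60 − 79.1760 = -19.1760
P = C − (C − P) = 0.19 − (-19.1760) = 19.3660

19.37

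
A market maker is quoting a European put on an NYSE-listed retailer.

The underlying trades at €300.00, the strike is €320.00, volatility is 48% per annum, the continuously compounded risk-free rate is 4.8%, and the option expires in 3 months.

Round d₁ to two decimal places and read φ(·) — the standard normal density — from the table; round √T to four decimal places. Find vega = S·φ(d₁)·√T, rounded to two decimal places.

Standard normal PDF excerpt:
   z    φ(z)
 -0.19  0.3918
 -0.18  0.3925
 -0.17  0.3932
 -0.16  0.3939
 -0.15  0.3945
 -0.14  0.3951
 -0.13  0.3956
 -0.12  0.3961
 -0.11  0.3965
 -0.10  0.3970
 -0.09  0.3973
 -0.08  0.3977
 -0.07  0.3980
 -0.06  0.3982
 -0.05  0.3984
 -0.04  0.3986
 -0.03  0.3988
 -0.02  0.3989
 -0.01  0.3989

σ√T = 0.48·√0.25 = 0.2400
ln(S/K) + (r + σ²/2)T = ln(300/320) + (0.048 + 0.48²/2)·0.25 = -0.0645 + 0.0408 = -0.0237
d₁ = -0.0237 / 0.2400 = -0.0989 → -0.10
√T = √0.25 = 0.5000
φ(d₁) = φ(-0.10) = 0.3970
vega = S·φ(d₁)·√T = 300·0.3970·0.5000 = 59.5500
(The call has the same vega.)

59.55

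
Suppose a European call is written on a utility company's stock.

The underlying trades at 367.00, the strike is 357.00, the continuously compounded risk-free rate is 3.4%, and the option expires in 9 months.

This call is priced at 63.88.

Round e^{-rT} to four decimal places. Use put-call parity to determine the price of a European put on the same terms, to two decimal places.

e^(−rT) = e^(−0.034·0.75) = 0.9748
Put-call parity: C − P = S − K·e^(−rT) = 367 − 357·0.9748 = 367 − 348.0036 = 18.9964
P = C − (C − P) = 63.88 − (18.9964) = 44.8836

44.88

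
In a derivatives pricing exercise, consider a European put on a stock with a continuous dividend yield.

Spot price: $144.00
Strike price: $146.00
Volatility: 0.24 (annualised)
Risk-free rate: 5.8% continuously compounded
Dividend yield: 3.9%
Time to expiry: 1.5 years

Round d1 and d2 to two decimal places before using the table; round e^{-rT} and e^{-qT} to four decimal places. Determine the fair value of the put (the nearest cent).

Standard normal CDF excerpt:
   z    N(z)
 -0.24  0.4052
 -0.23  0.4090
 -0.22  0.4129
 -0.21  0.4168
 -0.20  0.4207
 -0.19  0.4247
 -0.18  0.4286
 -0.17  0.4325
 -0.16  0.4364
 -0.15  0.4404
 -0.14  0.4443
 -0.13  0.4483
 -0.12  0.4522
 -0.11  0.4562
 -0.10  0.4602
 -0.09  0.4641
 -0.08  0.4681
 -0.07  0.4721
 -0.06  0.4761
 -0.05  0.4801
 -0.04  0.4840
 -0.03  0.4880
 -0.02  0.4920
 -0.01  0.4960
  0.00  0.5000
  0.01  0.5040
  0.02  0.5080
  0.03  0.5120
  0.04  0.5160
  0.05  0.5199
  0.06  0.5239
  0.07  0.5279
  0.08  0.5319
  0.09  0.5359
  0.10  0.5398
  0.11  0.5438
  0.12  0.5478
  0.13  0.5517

$15.11

σ√T = 0.24 × 1.2247 = 0.2939
d₁ = [ln(144/146) + (0.058 − 0.039 + ½·0.24²)·1.5] / (σ√T) = (-0.0138 + 0.0717) / 0.2939 = 0.1970 ≈ 0.20
d₂ = 0.1970 − 0.2939 = -0.0969 ≈ -0.10
exp(−qT) = exp(−0.039·1.5) = 0.9432;  exp(−rT) = exp(−0.058·1.5) = 0.9167
N(−d₂) = N(0.10) = 0.5398;  N(−d₁) = N(-0.20) = 0.4207
P = 146·0.9167·0.5398 − 144·0.9432·0.4207 = 72.2459 − 57.1398 = 15.1060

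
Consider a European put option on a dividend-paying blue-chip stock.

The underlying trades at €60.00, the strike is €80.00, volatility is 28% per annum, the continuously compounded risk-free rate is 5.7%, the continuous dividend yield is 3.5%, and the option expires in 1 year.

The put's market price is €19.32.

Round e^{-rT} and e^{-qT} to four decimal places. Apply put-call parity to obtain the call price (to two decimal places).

€1.69

exp(−qT) = exp(−0.035·1) = 0.9656;  exp(−rT) = exp(−0.057·1) = 0.9446
Put-call parity: C − P = S·e^(−qT) − K·e^(−rT) = 60·0.9656 − 80·0.9446 = 57.9360 − 75.5680 = -17.6320
C = P + (C − P) = 19.32 + (-17.6320) = 1.6880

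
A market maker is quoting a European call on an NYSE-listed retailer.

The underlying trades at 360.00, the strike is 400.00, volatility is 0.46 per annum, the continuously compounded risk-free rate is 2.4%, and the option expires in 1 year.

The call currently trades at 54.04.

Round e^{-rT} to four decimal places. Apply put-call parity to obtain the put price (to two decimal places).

e^(−rT) = e^(−0.024·1) = 0.9763
Put-call parity: C − P = S − K·e^(−rT) = 360 − 400·0.9763 = 360 − 390.5200 = -30.5200
P = C − (C − P) = 54.04 − (-30.5200) = 84.5600

84.56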